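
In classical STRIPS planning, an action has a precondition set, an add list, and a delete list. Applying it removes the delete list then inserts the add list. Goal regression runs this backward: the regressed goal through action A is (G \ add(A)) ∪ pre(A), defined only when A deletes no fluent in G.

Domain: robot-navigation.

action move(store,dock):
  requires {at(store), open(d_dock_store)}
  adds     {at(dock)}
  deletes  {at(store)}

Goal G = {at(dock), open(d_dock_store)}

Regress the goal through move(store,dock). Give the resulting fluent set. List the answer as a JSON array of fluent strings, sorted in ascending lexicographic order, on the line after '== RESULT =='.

Regress:
  G ∩ del = {}  (empty — regression defined)
  G \ add = {at(dock), open(d_dock_store)} \ {at(dock)} = {open(d_dock_store)}
  ∪ pre   = {open(d_dock_store)} ∪ {at(store), open(d_dock_store)}
          = {at(store), open(d_dock_store)}

== RESULT ==
["at(store)", "open(d_dock_store)"]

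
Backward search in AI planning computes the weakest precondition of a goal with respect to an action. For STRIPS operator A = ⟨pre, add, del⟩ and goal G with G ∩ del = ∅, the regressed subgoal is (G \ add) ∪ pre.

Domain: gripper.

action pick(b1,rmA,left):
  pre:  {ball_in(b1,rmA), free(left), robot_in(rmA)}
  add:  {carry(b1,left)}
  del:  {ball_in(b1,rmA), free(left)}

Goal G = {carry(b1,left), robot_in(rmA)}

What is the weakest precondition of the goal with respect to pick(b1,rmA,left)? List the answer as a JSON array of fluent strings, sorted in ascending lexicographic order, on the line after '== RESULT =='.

Compute (G \ add) ∪ pre:
  G ∩ del = {}  (empty — regression defined)
  G \ add = {carry(b1,left), robot_in(rmA)} \ {carry(b1,left)} = {robot_in(rmA)}
  ∪ pre   = {robot_in(rmA)} ∪ {ball_in(b1,rmA), free(left), robot_in(rmA)}
          = {ball_in(b1,rmA), free(left), robot_in(rmA)}

== RESULT ==
["ball_in(b1,rmA)", "free(left)", "robot_in(rmA)"]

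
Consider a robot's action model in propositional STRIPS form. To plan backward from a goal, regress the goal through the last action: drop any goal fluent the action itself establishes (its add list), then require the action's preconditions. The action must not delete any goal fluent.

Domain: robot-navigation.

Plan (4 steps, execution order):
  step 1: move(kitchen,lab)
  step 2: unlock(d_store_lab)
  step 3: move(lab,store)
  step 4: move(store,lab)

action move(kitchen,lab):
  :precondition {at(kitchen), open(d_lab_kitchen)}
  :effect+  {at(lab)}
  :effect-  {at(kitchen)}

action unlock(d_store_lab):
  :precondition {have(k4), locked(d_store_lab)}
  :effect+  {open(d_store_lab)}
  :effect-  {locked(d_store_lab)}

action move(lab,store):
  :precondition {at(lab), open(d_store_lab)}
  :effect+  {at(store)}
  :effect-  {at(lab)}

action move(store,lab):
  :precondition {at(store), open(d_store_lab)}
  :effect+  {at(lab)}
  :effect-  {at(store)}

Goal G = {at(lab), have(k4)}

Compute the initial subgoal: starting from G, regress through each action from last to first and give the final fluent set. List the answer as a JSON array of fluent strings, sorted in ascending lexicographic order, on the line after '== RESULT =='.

Regress step by step:
  through step 4 (move(store,lab)): drop {at(lab)}, keep {have(k4)}, require {at(store), open(d_store_lab)}
    → {at(store), have(k4), open(d_store_lab)}
  through step 3 (move(lab,store)): drop {at(store)}, keep {have(k4), open(d_store_lab)}, require {at(lab), open(d_store_lab)}
    → {at(lab), have(k4), open(d_store_lab)}
  through step 2 (unlock(d_store_lab)): drop {open(d_store_lab)}, keep {at(lab), have(k4)}, require {have(k4), locked(d_store_lab)}
    → {at(lab), have(k4), locked(d_store_lab)}
  through step 1 (move(kitchen,lab)): drop {at(lab)}, keep {have(k4), locked(d_store_lab)}, require {at(kitchen), open(d_lab_kitchen)}
    → {at(kitchen), have(k4), locked(d_store_lab), open(d_lab_kitchen)}

== RESULT ==
["at(kitchen)", "have(k4)", "locked(d_store_lab)", "open(d_lab_kitchen)"]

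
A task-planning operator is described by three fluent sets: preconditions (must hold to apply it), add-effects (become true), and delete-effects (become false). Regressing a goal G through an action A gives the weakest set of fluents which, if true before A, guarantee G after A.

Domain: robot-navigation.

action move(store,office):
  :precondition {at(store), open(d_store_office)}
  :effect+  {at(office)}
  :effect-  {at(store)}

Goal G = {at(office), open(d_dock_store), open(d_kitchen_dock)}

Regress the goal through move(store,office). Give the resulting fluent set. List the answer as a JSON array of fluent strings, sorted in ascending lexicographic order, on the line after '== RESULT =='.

Regress:
  G ∩ del = {}  (empty — regression defined)
  G \ add = {at(office), open(d_dock_store), open(d_kitchen_dock)} \ {at(office)} = {open(d_dock_store), open(d_kitchen_dock)}
  ∪ pre   = {open(d_dock_store), open(d_kitchen_dock)} ∪ {at(store), open(d_store_office)}
          = {at(store), open(d_dock_store), open(d_kitchen_dock), open(d_store_office)}

== RESULT ==
["at(store)", "open(d_dock_store)", "open(d_kitchen_dock)", "open(d_store_office)"]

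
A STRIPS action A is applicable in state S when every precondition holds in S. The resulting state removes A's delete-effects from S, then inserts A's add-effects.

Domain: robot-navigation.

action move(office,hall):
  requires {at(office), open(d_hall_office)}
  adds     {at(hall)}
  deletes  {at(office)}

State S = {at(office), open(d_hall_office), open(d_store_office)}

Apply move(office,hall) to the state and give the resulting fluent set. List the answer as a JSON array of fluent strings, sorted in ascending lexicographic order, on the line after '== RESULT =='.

Compute (S \ del) ∪ add:
  pre ⊆ S: {at(office), open(d_hall_office)} ⊆ S  — applicable
  S \ del = {open(d_hall_office), open(d_store_office)}
  ∪ add   = {at(hall), open(d_hall_office), open(d_store_office)}

== RESULT ==
["at(hall)", "open(d_hall_office)", "open(d_store_office)"]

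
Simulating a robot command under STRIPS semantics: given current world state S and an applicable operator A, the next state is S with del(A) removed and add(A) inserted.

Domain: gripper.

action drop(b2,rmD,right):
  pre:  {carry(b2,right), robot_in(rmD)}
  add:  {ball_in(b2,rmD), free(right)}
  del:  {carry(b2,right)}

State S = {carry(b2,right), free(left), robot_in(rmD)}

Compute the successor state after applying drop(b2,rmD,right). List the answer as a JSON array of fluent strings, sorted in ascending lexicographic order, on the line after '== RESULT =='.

Compute (S \ del) ∪ add:
  pre ⊆ S: {carry(b2,right), robot_in(rmD)} ⊆ S  — applicable
  S \ del = {free(left), robot_in(rmD)}
  ∪ add   = {ball_in(b2,rmD), free(left), free(right), robot_in(rmD)}

== RESULT ==
["ball_in(b2,rmD)", "free(left)", "free(right)", "robot_in(rmD)"]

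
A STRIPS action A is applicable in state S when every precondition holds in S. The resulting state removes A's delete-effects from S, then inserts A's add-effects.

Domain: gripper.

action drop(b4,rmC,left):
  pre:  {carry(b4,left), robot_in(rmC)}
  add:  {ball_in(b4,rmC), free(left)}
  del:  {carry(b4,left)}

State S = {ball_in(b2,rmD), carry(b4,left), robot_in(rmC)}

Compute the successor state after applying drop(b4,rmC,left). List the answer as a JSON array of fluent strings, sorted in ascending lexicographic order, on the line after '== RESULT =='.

Progress:
  pre ⊆ S: {carry(b4,left), robot_in(rmC)} ⊆ S  — applicable
  S \ del = {ball_in(b2,rmD), robot_in(rmC)}
  ∪ add   = {ball_in(b2,rmD), ball_in(b4,rmC), free(left), robot_in(rmC)}

== RESULT ==
["ball_in(b2,rmD)", "ball_in(b4,rmC)", "free(left)", "robot_in(rmC)"]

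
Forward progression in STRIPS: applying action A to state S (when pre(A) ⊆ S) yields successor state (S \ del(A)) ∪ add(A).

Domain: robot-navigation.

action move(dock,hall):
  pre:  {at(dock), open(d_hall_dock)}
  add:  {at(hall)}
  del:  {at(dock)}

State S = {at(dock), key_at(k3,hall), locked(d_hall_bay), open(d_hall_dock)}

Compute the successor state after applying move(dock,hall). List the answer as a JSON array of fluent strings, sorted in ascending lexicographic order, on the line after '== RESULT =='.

Progress:
  pre ⊆ S: {at(dock), open(d_hall_dock)} ⊆ S  — applicable
  S \ del = {key_at(k3,hall), locked(d_hall_bay), open(d_hall_dock)}
  ∪ add   = {at(hall), key_at(k3,hall), locked(d_hall_bay), open(d_hall_dock)}

== RESULT ==
["at(hall)", "key_at(k3,hall)", "locked(d_hall_bay)", "open(d_hall_dock)"]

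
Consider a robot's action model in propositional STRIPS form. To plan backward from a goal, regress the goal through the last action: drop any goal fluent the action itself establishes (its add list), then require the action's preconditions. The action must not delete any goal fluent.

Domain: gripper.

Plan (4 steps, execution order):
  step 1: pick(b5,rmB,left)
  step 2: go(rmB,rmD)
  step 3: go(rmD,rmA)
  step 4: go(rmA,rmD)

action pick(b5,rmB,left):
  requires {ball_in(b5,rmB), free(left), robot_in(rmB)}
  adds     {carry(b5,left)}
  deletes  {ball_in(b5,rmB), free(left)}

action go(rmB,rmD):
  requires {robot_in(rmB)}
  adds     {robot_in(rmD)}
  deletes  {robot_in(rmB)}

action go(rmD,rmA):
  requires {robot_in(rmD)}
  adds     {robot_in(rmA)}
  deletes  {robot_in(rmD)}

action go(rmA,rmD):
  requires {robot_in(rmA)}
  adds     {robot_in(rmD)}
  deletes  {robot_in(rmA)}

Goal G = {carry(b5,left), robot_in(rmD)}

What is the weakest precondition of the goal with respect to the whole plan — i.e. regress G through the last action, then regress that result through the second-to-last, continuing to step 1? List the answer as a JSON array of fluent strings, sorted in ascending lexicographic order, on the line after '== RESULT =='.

Regress step by step:
  through step 4 (go(rmA,rmD)): drop {robot_in(rmD)}, keep {carry(b5,left)}, require {robot_in(rmA)}
    → {carry(b5,left), robot_in(rmA)}
  through step 3 (go(rmD,rmA)): drop {robot_in(rmA)}, keep {carry(b5,left)}, require {robot_in(rmD)}
    → {carry(b5,left), robot_in(rmD)}
  through step 2 (go(rmB,rmD)): drop {robot_in(rmD)}, keep {carry(b5,left)}, require {robot_in(rmB)}
    → {carry(b5,left), robot_in(rmB)}
  through step 1 (pick(b5,rmB,left)): drop {carry(b5,left)}, keep {robot_in(rmB)}, require {ball_in(b5,rmB), free(left), robot_in(rmB)}
    → {ball_in(b5,rmB), free(left), robot_in(rmB)}

== RESULT ==
["ball_in(b5,rmB)", "free(left)", "robot_in(rmB)"]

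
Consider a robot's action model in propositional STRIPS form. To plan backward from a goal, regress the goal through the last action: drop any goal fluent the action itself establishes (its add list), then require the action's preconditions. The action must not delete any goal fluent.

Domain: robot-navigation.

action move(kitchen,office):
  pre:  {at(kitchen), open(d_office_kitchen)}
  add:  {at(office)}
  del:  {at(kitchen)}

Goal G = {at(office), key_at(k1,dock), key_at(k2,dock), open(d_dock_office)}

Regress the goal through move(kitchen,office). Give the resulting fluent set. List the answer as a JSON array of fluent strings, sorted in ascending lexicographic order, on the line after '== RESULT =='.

Compute (G \ add) ∪ pre:
  G ∩ del = {}  (empty — regression defined)
  G \ add = {at(office), key_at(k1,dock), key_at(k2,dock), open(d_dock_office)} \ {at(office)} = {key_at(k1,dock), key_at(k2,dock), open(d_dock_office)}
  ∪ pre   = {key_at(k1,dock), key_at(k2,dock), open(d_dock_office)} ∪ {at(kitchen), open(d_office_kitchen)}
          = {at(kitchen), key_at(k1,dock), key_at(k2,dock), open(d_dock_office), open(d_office_kitchen)}

== RESULT ==
["at(kitchen)", "key_at(k1,dock)", "key_at(k2,dock)", "open(d_dock_office)", "open(d_office_kitchen)"]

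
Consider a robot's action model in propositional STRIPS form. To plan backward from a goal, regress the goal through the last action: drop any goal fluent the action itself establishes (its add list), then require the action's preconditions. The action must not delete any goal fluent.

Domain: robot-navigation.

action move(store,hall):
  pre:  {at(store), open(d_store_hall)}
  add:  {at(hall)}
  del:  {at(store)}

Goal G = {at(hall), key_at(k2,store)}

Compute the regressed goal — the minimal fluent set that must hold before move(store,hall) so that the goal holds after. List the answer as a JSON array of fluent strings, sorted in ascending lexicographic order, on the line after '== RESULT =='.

Compute (G \ add) ∪ pre:
  G ∩ del = {}  (empty — regression defined)
  G \ add = {at(hall), key_at(k2,store)} \ {at(hall)} = {key_at(k2,store)}
  ∪ pre   = {key_at(k2,store)} ∪ {at(store), open(d_store_hall)}
          = {at(store), key_at(k2,store), open(d_store_hall)}

== RESULT ==
["at(store)", "key_at(k2,store)", "open(d_store_hall)"]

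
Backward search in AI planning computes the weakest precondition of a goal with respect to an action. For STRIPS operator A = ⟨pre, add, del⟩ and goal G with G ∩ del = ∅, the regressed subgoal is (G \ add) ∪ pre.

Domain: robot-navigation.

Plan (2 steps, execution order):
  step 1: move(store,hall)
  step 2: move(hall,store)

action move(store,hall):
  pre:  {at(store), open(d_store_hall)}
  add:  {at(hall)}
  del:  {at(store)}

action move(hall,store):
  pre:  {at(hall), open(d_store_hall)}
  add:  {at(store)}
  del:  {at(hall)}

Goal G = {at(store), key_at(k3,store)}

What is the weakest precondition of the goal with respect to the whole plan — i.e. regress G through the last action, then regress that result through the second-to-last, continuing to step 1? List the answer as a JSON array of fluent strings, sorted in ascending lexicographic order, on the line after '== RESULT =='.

Regress step by step:
  through step 2 (move(hall,store)): drop {at(store)}, keep {key_at(k3,store)}, require {at(hall), open(d_store_hall)}
    → {at(hall), key_at(k3,store), open(d_store_hall)}
  through step 1 (move(store,hall)): drop {at(hall)}, keep {key_at(k3,store), open(d_store_hall)}, require {at(store), open(d_store_hall)}
    → {at(store), key_at(k3,store), open(d_store_hall)}

== RESULT ==
["at(store)", "key_at(k3,store)", "open(d_store_hall)"]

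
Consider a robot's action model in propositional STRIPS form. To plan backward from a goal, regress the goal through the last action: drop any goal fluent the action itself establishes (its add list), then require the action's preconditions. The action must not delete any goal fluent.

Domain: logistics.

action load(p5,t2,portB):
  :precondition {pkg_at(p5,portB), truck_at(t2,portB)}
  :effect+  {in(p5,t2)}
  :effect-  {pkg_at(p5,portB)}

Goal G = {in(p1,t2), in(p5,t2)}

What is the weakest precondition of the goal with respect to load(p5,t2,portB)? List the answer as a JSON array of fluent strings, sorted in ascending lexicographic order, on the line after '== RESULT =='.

Compute (G \ add) ∪ pre:
  G ∩ del = {}  (empty — regression defined)
  G \ add = {in(p1,t2), in(p5,t2)} \ {in(p5,t2)} = {in(p1,t2)}
  ∪ pre   = {in(p1,t2)} ∪ {pkg_at(p5,portB), truck_at(t2,portB)}
          = {in(p1,t2), pkg_at(p5,portB), truck_at(t2,portB)}

== RESULT ==
["in(p1,t2)", "pkg_at(p5,portB)", "truck_at(t2,portB)"]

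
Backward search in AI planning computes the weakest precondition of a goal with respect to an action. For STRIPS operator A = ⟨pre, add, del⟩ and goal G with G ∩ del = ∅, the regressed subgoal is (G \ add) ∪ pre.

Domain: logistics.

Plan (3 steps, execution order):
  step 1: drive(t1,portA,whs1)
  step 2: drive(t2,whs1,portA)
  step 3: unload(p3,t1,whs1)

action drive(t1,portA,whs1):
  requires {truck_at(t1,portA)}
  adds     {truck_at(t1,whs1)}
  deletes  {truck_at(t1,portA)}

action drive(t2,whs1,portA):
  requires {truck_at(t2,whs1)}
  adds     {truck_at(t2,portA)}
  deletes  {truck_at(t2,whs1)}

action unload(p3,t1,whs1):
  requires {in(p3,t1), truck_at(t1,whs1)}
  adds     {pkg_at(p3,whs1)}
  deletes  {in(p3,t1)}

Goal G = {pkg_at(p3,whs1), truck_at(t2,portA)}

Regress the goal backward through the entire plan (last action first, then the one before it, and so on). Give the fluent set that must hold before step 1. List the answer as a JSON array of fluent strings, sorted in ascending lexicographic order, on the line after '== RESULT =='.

Work backward from the goal:
  through step 3 (unload(p3,t1,whs1)): drop {pkg_at(p3,whs1)}, keep {truck_at(t2,portA)}, require {in(p3,t1), truck_at(t1,whs1)}
    → {in(p3,t1), truck_at(t1,whs1), truck_at(t2,portA)}
  through step 2 (drive(t2,whs1,portA)): drop {truck_at(t2,portA)}, keep {in(p3,t1), truck_at(t1,whs1)}, require {truck_at(t2,whs1)}
    → {in(p3,t1), truck_at(t1,whs1), truck_at(t2,whs1)}
  through step 1 (drive(t1,portA,whs1)): drop {truck_at(t1,whs1)}, keep {in(p3,t1), truck_at(t2,whs1)}, require {truck_at(t1,portA)}
    → {in(p3,t1), truck_at(t1,portA), truck_at(t2,whs1)}

== RESULT ==
["in(p3,t1)", "truck_at(t1,portA)", "truck_at(t2,whs1)"]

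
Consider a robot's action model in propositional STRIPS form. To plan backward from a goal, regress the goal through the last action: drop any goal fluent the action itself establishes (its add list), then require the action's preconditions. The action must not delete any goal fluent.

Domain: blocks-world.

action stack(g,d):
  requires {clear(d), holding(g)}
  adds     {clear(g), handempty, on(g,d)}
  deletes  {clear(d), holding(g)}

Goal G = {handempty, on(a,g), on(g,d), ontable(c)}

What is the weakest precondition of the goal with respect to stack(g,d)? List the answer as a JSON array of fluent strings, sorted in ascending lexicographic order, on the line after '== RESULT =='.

Regress:
  G ∩ del = {}  (empty — regression defined)
  G \ add = {handempty, on(a,g), on(g,d), ontable(c)} \ {clear(g), handempty, on(g,d)} = {on(a,g), ontable(c)}
  ∪ pre   = {on(a,g), ontable(c)} ∪ {clear(d), holding(g)}
          = {clear(d), holding(g), on(a,g), ontable(c)}

== RESULT ==
["clear(d)", "holding(g)", "on(a,g)", "ontable(c)"]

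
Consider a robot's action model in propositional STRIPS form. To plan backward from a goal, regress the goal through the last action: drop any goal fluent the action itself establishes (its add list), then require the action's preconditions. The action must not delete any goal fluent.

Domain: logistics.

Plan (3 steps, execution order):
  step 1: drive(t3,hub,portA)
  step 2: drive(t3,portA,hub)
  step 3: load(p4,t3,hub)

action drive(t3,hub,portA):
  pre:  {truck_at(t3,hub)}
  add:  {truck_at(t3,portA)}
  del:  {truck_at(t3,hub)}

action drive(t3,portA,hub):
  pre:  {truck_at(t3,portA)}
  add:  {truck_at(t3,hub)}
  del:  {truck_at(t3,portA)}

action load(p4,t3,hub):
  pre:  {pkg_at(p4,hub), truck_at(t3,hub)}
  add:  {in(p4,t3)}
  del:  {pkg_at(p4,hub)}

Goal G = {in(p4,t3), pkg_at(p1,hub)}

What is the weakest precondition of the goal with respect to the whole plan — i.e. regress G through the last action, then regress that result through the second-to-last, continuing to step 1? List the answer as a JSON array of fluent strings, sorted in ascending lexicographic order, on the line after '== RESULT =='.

Work backward from the goal:
  through step 3 (load(p4,t3,hub)): drop {in(p4,t3)}, keep {pkg_at(p1,hub)}, require {pkg_at(p4,hub), truck_at(t3,hub)}
    → {pkg_at(p1,hub), pkg_at(p4,hub), truck_at(t3,hub)}
  through step 2 (drive(t3,portA,hub)): drop {truck_at(t3,hub)}, keep {pkg_at(p1,hub), pkg_at(p4,hub)}, require {truck_at(t3,portA)}
    → {pkg_at(p1,hub), pkg_at(p4,hub), truck_at(t3,portA)}
  through step 1 (drive(t3,hub,portA)): drop {truck_at(t3,portA)}, keep {pkg_at(p1,hub), pkg_at(p4,hub)}, require {truck_at(t3,hub)}
    → {pkg_at(p1,hub), pkg_at(p4,hub), truck_at(t3,hub)}

== RESULT ==
["pkg_at(p1,hub)", "pkg_at(p4,hub)", "truck_at(t3,hub)"]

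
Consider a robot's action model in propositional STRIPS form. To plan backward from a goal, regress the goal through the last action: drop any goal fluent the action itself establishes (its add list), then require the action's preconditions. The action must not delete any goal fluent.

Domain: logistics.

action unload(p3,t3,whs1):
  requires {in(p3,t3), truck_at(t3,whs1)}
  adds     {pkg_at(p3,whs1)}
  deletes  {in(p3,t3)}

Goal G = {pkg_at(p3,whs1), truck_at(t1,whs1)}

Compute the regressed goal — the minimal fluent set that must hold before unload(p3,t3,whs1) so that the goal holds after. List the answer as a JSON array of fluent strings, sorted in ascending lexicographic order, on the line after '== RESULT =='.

Regress:
  G ∩ del = {}  (empty — regression defined)
  G \ add = {pkg_at(p3,whs1), truck_at(t1,whs1)} \ {pkg_at(p3,whs1)} = {truck_at(t1,whs1)}
  ∪ pre   = {truck_at(t1,whs1)} ∪ {in(p3,t3), truck_at(t3,whs1)}
          = {in(p3,t3), truck_at(t1,whs1), truck_at(t3,whs1)}

== RESULT ==
["in(p3,t3)", "truck_at(t1,whs1)", "truck_at(t3,whs1)"]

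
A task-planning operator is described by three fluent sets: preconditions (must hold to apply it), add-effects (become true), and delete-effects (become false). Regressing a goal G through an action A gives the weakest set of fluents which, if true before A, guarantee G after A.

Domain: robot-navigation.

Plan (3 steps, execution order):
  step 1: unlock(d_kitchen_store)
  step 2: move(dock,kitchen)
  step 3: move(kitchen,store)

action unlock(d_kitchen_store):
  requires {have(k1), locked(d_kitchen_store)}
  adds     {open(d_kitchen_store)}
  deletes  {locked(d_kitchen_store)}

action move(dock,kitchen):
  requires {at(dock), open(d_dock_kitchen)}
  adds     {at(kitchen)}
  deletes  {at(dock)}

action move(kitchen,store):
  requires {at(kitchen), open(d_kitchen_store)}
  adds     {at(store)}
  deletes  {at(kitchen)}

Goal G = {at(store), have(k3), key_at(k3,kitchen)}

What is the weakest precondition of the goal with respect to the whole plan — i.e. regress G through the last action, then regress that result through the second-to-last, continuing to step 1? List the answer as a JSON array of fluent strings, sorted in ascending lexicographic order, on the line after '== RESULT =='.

Work backward from the goal:
  through step 3 (move(kitchen,store)): drop {at(store)}, keep {have(k3), key_at(k3,kitchen)}, require {at(kitchen), open(d_kitchen_store)}
    → {at(kitchen), have(k3), key_at(k3,kitchen), open(d_kitchen_store)}
  through step 2 (move(dock,kitchen)): drop {at(kitchen)}, keep {have(k3), key_at(k3,kitchen), open(d_kitchen_store)}, require {at(dock), open(d_dock_kitchen)}
    → {at(dock), have(k3), key_at(k3,kitchen), open(d_dock_kitchen), open(d_kitchen_store)}
  through step 1 (unlock(d_kitchen_store)): drop {open(d_kitchen_store)}, keep {at(dock), have(k3), key_at(k3,kitchen), open(d_dock_kitchen)}, require {have(k1), locked(d_kitchen_store)}
    → {at(dock), have(k1), have(k3), key_at(k3,kitchen), locked(d_kitchen_store), open(d_dock_kitchen)}

== RESULT ==
["at(dock)", "have(k1)", "have(k3)", "key_at(k3,kitchen)", "locked(d_kitchen_store)", "open(d_dock_kitchen)"]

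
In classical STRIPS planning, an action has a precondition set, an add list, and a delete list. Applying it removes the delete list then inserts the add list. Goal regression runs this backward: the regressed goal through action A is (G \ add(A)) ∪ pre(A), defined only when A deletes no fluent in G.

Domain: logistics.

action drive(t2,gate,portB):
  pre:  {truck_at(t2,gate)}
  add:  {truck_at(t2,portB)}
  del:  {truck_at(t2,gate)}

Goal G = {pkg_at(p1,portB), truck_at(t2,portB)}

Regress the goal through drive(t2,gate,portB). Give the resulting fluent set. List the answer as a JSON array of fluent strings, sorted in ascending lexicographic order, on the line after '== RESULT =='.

Compute (G \ add) ∪ pre:
  G ∩ del = {}  (empty — regression defined)
  G \ add = {pkg_at(p1,portB), truck_at(t2,portB)} \ {truck_at(t2,portB)} = {pkg_at(p1,portB)}
  ∪ pre   = {pkg_at(p1,portB)} ∪ {truck_at(t2,gate)}
          = {pkg_at(p1,portB), truck_at(t2,gate)}

== RESULT ==
["pkg_at(p1,portB)", "truck_at(t2,gate)"]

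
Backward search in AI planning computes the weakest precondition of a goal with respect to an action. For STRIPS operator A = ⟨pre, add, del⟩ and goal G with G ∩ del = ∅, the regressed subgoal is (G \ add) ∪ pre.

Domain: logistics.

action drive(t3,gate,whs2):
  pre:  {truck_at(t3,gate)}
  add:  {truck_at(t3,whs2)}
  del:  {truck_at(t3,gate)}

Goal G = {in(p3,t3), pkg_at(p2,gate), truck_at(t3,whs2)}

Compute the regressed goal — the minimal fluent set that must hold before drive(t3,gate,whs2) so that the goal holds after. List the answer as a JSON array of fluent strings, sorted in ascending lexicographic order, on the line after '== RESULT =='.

Compute (G \ add) ∪ pre:
  G ∩ del = {}  (empty — regression defined)
  G \ add = {in(p3,t3), pkg_at(p2,gate), truck_at(t3,whs2)} \ {truck_at(t3,whs2)} = {in(p3,t3), pkg_at(p2,gate)}
  ∪ pre   = {in(p3,t3), pkg_at(p2,gate)} ∪ {truck_at(t3,gate)}
          = {in(p3,t3), pkg_at(p2,gate), truck_at(t3,gate)}

== RESULT ==
["in(p3,t3)", "pkg_at(p2,gate)", "truck_at(t3,gate)"]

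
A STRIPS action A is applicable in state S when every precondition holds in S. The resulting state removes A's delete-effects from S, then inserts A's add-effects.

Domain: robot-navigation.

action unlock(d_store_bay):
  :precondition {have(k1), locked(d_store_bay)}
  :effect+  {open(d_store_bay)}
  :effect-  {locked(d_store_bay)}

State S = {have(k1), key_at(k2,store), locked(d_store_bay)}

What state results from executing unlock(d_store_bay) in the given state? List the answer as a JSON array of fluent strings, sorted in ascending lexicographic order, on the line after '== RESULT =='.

Progress:
  pre ⊆ S: {have(k1), locked(d_store_bay)} ⊆ S  — applicable
  S \ del = {have(k1), key_at(k2,store)}
  ∪ add   = {have(k1), key_at(k2,store), open(d_store_bay)}

== RESULT ==
["have(k1)", "key_at(k2,store)", "open(d_store_bay)"]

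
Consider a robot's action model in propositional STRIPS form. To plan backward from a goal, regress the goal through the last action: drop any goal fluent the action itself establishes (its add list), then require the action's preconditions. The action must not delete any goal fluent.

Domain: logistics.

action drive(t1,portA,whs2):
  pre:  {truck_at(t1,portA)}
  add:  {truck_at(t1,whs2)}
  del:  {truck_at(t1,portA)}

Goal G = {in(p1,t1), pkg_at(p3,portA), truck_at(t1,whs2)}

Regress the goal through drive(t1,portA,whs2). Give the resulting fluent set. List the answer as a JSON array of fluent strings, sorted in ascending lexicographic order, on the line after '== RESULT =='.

Compute (G \ add) ∪ pre:
  G ∩ del = {}  (empty — regression defined)
  G \ add = {in(p1,t1), pkg_at(p3,portA), truck_at(t1,whs2)} \ {truck_at(t1,whs2)} = {in(p1,t1), pkg_at(p3,portA)}
  ∪ pre   = {in(p1,t1), pkg_at(p3,portA)} ∪ {truck_at(t1,portA)}
          = {in(p1,t1), pkg_at(p3,portA), truck_at(t1,portA)}

== RESULT ==
["in(p1,t1)", "pkg_at(p3,portA)", "truck_at(t1,portA)"]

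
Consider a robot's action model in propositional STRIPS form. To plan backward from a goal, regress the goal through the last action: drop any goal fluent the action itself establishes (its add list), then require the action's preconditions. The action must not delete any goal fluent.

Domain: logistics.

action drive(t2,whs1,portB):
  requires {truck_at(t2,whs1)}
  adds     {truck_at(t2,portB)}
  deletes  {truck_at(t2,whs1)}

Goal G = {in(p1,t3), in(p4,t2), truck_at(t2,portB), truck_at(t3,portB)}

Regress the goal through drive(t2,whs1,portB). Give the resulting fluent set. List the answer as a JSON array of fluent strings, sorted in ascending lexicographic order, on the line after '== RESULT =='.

Compute (G \ add) ∪ pre:
  G ∩ del = {}  (empty — regression defined)
  G \ add = {in(p1,t3), in(p4,t2), truck_at(t2,portB), truck_at(t3,portB)} \ {truck_at(t2,portB)} = {in(p1,t3), in(p4,t2), truck_at(t3,portB)}
  ∪ pre   = {in(p1,t3), in(p4,t2), truck_at(t3,portB)} ∪ {truck_at(t2,whs1)}
          = {in(p1,t3), in(p4,t2), truck_at(t2,whs1), truck_at(t3,portB)}

== RESULT ==
["in(p1,t3)", "in(p4,t2)", "truck_at(t2,whs1)", "truck_at(t3,portB)"]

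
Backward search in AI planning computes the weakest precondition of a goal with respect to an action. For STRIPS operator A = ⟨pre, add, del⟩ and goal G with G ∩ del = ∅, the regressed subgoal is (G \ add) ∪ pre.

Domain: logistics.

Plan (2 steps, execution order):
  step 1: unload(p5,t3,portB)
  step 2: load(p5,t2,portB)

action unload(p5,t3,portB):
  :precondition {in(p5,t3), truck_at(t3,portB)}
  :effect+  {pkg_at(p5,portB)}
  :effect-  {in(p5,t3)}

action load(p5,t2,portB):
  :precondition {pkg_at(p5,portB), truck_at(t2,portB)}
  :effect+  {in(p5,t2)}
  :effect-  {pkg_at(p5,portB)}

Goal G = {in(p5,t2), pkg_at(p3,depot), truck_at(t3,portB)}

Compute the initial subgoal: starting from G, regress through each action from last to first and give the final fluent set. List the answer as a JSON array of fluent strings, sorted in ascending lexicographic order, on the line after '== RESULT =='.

Regress step by step:
  through step 2 (load(p5,t2,portB)): drop {in(p5,t2)}, keep {pkg_at(p3,depot), truck_at(t3,portB)}, require {pkg_at(p5,portB), truck_at(t2,portB)}
    → {pkg_at(p3,depot), pkg_at(p5,portB), truck_at(t2,portB), truck_at(t3,portB)}
  through step 1 (unload(p5,t3,portB)): drop {pkg_at(p5,portB)}, keep {pkg_at(p3,depot), truck_at(t2,portB), truck_at(t3,portB)}, require {in(p5,t3), truck_at(t3,portB)}
    → {in(p5,t3), pkg_at(p3,depot), truck_at(t2,portB), truck_at(t3,portB)}

== RESULT ==
["in(p5,t3)", "pkg_at(p3,depot)", "truck_at(t2,portB)", "truck_at(t3,portB)"]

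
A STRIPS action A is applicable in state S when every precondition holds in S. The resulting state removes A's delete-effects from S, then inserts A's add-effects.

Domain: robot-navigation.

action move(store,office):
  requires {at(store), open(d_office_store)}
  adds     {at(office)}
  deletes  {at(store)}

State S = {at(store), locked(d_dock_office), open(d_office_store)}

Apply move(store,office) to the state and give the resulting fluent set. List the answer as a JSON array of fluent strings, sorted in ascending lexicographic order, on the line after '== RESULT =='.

Progress:
  pre ⊆ S: {at(store), open(d_office_store)} ⊆ S  — applicable
  S \ del = {locked(d_dock_office), open(d_office_store)}
  ∪ add   = {at(office), locked(d_dock_office), open(d_office_store)}

== RESULT ==
["at(office)", "locked(d_dock_office)", "open(d_office_store)"]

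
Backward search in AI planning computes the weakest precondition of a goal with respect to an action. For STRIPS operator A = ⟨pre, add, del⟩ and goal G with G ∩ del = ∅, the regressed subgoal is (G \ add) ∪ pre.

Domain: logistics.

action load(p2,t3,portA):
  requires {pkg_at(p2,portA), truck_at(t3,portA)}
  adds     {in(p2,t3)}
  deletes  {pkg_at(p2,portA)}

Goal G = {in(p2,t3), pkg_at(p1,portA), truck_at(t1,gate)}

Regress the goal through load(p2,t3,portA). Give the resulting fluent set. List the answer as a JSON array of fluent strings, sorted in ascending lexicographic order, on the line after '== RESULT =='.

Compute (G \ add) ∪ pre:
  G ∩ del = {}  (empty — regression defined)
  G \ add = {in(p2,t3), pkg_at(p1,portA), truck_at(t1,gate)} \ {in(p2,t3)} = {pkg_at(p1,portA), truck_at(t1,gate)}
  ∪ pre   = {pkg_at(p1,portA), truck_at(t1,gate)} ∪ {pkg_at(p2,portA), truck_at(t3,portA)}
          = {pkg_at(p1,portA), pkg_at(p2,portA), truck_at(t1,gate), truck_at(t3,portA)}

== RESULT ==
["pkg_at(p1,portA)", "pkg_at(p2,portA)", "truck_at(t1,gate)", "truck_at(t3,portA)"]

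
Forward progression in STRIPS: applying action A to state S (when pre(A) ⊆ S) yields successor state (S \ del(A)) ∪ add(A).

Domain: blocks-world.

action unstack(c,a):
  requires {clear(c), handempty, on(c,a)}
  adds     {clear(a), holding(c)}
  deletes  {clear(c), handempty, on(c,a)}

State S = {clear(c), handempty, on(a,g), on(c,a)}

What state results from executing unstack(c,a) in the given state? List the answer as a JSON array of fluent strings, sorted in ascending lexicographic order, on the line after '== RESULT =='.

Compute (S \ del) ∪ add:
  pre ⊆ S: {clear(c), handempty, on(c,a)} ⊆ S  — applicable
  S \ del = {on(a,g)}
  ∪ add   = {clear(a), holding(c), on(a,g)}

== RESULT ==
["clear(a)", "holding(c)", "on(a,g)"]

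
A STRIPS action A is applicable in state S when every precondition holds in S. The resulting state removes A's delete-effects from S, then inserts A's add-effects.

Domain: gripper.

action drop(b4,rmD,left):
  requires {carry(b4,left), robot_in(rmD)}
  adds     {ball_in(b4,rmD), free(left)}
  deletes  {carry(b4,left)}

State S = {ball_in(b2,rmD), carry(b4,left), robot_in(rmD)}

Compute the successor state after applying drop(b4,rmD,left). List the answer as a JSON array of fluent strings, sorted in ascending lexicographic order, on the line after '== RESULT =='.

Compute (S \ del) ∪ add:
  pre ⊆ S: {carry(b4,left), robot_in(rmD)} ⊆ S  — applicable
  S \ del = {ball_in(b2,rmD), robot_in(rmD)}
  ∪ add   = {ball_in(b2,rmD), ball_in(b4,rmD), free(left), robot_in(rmD)}

== RESULT ==
["ball_in(b2,rmD)", "ball_in(b4,rmD)", "free(left)", "robot_in(rmD)"]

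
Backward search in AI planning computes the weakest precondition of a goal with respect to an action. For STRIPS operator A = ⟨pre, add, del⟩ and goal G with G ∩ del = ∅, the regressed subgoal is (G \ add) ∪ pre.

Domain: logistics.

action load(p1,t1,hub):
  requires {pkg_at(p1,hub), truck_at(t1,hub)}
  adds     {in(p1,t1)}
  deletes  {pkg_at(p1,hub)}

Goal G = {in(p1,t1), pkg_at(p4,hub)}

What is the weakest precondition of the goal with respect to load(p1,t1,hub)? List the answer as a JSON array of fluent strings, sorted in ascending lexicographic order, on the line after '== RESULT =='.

Compute (G \ add) ∪ pre:
  G ∩ del = {}  (empty — regression defined)
  G \ add = {in(p1,t1), pkg_at(p4,hub)} \ {in(p1,t1)} = {pkg_at(p4,hub)}
  ∪ pre   = {pkg_at(p4,hub)} ∪ {pkg_at(p1,hub), truck_at(t1,hub)}
          = {pkg_at(p1,hub), pkg_at(p4,hub), truck_at(t1,hub)}

== RESULT ==
["pkg_at(p1,hub)", "pkg_at(p4,hub)", "truck_at(t1,hub)"]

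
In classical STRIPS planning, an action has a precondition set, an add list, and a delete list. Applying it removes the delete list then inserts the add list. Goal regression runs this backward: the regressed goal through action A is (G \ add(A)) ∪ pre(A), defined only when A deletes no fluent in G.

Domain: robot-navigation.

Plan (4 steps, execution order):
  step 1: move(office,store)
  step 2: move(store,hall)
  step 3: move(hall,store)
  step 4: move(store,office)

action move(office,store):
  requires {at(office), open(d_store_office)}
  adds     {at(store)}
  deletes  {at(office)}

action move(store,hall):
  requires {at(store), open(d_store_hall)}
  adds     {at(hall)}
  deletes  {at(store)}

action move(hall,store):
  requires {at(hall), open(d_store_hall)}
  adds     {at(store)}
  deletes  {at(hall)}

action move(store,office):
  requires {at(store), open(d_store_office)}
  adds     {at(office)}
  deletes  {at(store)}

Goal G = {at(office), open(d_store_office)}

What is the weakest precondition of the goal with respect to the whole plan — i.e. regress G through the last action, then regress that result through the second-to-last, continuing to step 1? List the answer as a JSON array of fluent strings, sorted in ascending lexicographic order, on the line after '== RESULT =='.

Regress step by step:
  through step 4 (move(store,office)): drop {at(office)}, keep {open(d_store_office)}, require {at(store), open(d_store_office)}
    → {at(store), open(d_store_office)}
  through step 3 (move(hall,store)): drop {at(store)}, keep {open(d_store_office)}, require {at(hall), open(d_store_hall)}
    → {at(hall), open(d_store_hall), open(d_store_office)}
  through step 2 (move(store,hall)): drop {at(hall)}, keep {open(d_store_hall), open(d_store_office)}, require {at(store), open(d_store_hall)}
    → {at(store), open(d_store_hall), open(d_store_office)}
  through step 1 (move(office,store)): drop {at(store)}, keep {open(d_store_hall), open(d_store_office)}, require {at(office), open(d_store_office)}
    → {at(office), open(d_store_hall), open(d_store_office)}

== RESULT ==
["at(office)", "open(d_store_hall)", "open(d_store_office)"]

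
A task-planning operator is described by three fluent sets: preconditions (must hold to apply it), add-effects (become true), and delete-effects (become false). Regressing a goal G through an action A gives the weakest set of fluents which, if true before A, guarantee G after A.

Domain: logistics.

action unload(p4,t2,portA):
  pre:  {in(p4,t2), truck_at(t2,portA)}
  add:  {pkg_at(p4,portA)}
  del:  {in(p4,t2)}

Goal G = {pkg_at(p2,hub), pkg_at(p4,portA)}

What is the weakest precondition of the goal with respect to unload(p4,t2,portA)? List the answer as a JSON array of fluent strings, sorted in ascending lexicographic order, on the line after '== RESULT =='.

Regress:
  G ∩ del = {}  (empty — regression defined)
  G \ add = {pkg_at(p2,hub), pkg_at(p4,portA)} \ {pkg_at(p4,portA)} = {pkg_at(p2,hub)}
  ∪ pre   = {pkg_at(p2,hub)} ∪ {in(p4,t2), truck_at(t2,portA)}
          = {in(p4,t2), pkg_at(p2,hub), truck_at(t2,portA)}

== RESULT ==
["in(p4,t2)", "pkg_at(p2,hub)", "truck_at(t2,portA)"]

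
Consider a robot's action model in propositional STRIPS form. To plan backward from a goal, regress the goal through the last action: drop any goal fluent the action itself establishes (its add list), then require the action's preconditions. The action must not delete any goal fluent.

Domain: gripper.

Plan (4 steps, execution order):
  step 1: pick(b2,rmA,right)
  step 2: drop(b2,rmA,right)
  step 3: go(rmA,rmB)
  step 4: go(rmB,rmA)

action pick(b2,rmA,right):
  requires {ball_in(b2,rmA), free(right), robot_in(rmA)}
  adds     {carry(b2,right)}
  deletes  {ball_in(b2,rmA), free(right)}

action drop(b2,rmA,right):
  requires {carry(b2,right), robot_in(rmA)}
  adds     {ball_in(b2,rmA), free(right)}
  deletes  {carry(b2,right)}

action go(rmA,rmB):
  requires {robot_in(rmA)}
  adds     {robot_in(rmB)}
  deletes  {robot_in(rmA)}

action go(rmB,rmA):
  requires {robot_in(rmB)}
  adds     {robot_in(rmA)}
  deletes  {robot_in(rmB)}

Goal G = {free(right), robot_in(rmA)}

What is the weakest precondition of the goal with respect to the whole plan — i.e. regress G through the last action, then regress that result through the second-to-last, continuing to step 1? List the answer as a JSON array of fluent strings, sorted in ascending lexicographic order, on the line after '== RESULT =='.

Regress step by step:
  through step 4 (go(rmB,rmA)): drop {robot_in(rmA)}, keep {free(right)}, require {robot_in(rmB)}
    → {free(right), robot_in(rmB)}
  through step 3 (go(rmA,rmB)): drop {robot_in(rmB)}, keep {free(right)}, require {robot_in(rmA)}
    → {free(right), robot_in(rmA)}
  through step 2 (drop(b2,rmA,right)): drop {free(right)}, keep {robot_in(rmA)}, require {carry(b2,right), robot_in(rmA)}
    → {carry(b2,right), robot_in(rmA)}
  through step 1 (pick(b2,rmA,right)): drop {carry(b2,right)}, keep {robot_in(rmA)}, require {ball_in(b2,rmA), free(right), robot_in(rmA)}
    → {ball_in(b2,rmA), free(right), robot_in(rmA)}

== RESULT ==
["ball_in(b2,rmA)", "free(right)", "robot_in(rmA)"]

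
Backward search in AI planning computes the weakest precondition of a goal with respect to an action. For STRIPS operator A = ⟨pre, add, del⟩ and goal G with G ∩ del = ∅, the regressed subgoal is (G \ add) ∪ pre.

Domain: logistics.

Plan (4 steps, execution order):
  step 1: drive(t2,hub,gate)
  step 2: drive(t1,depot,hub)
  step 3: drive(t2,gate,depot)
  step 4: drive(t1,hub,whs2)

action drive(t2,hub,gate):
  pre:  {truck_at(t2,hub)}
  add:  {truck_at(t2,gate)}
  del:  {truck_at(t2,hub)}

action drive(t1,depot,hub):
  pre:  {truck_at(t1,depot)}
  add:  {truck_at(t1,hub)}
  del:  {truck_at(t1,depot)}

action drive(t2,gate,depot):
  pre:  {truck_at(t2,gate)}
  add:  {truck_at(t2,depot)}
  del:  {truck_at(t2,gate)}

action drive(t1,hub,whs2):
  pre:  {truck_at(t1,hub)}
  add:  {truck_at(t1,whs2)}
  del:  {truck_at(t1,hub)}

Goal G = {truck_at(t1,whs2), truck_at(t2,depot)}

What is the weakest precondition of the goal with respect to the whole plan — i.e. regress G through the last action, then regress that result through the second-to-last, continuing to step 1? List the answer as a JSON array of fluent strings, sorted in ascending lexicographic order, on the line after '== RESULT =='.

Regress step by step:
  through step 4 (drive(t1,hub,whs2)): drop {truck_at(t1,whs2)}, keep {truck_at(t2,depot)}, require {truck_at(t1,hub)}
    → {truck_at(t1,hub), truck_at(t2,depot)}
  through step 3 (drive(t2,gate,depot)): drop {truck_at(t2,depot)}, keep {truck_at(t1,hub)}, require {truck_at(t2,gate)}
    → {truck_at(t1,hub), truck_at(t2,gate)}
  through step 2 (drive(t1,depot,hub)): drop {truck_at(t1,hub)}, keep {truck_at(t2,gate)}, require {truck_at(t1,depot)}
    → {truck_at(t1,depot), truck_at(t2,gate)}
  through step 1 (drive(t2,hub,gate)): drop {truck_at(t2,gate)}, keep {truck_at(t1,depot)}, require {truck_at(t2,hub)}
    → {truck_at(t1,depot), truck_at(t2,hub)}

== RESULT ==
["truck_at(t1,depot)", "truck_at(t2,hub)"]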